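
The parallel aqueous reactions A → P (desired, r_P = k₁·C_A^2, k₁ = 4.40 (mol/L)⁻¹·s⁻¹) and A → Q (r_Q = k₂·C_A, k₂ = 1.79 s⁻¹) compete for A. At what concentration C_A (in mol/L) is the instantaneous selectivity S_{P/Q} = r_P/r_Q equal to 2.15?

S_{P/Q} = (k₁/k₂)·C_A ⇒ C_A = S·k₂/k₁.
= 2.15×1.79/4.40 = 0.875 mol/L.

0.875 mol/L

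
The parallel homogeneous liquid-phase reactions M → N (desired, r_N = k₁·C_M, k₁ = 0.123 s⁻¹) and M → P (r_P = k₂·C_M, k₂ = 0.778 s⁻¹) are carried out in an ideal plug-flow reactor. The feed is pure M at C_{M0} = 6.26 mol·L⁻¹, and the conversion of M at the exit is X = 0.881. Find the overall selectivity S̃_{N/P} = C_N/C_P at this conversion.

C_M = C_{M0}(1−X) = 0.7449 mol·L⁻¹.
Both paths are first order in M, so the instantaneous fraction to N is constant: dC_N/d(−C_M) = k₁/(k₁+k₂) = 0.1365.
C_N = 0.1365·(C_{M0}−C_M) = 0.1365×5.515 = 0.753 mol·L⁻¹.
C_P = (C_{M0}−C_M)−C_N = 4.762 mol·L⁻¹; S̃_{N/P} = 0.7529/4.762 = 0.158.

0.158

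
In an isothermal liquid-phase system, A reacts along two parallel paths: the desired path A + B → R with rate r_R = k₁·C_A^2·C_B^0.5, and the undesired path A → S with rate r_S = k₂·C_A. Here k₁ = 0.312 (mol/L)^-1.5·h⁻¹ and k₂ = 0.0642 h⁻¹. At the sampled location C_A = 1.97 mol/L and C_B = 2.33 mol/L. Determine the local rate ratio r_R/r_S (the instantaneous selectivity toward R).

S_{R/S} = r_R/r_S = (k₁·C_A^2·C_B^0.5)/(k₂·C_A) = (k₁/k₂)·C_A·C_B^0.5.
= (0.312×1.970^2×2.330^0.5) / (0.0642×1.970) = 1.848/0.1265 = 14.6.
Since the desired path is higher order in A, keeping C_A high (PFR or concentrated feed) favours R.

14.6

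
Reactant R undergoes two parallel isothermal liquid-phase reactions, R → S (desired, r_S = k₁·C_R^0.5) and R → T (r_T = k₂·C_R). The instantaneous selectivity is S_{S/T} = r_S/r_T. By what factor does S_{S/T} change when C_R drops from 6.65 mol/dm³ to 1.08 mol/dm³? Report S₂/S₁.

2.48

S_{S/T} = (k₁/k₂)·C_R^-0.5, so S₂/S₁ = (C_{R,2}/C_{R,1})^-0.5.
= (1.08/6.65)^(-0.5) = (0.1624)^(-0.5) = 2.48.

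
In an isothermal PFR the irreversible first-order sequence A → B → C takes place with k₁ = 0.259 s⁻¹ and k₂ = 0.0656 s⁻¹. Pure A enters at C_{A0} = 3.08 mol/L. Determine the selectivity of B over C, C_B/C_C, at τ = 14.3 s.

1.01

For first-order series with pure A initially, C_B(τ) = k₁C_{A0}/(k₂−k₁)·(e^(−k₁τ) − e^(−k₂τ)).
e^(−k₁τ) = e^(−0.259×14.3) = e^(−3.704) = 0.02463; e^(−k₂τ) = e^(−0.9381) = 0.3914.
C_B = 0.259×3.08/(0.0656−0.259) × (0.02463−0.3914) = (-4.125)×(-0.3667) = 1.513 mol/L.
C_A = C_{A0}e^(−k₁τ) = 0.07587 mol/L, so C_C = C_{A0}−C_A−C_B = 1.491 mol/L; C_B/C_C = 1.01.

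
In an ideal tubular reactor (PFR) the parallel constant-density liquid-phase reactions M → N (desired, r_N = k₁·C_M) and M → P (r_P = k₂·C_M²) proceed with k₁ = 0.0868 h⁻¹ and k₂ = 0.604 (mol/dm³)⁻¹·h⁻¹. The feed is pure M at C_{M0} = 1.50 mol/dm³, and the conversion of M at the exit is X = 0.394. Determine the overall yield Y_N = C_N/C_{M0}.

0.0427

C_M = C_{M0}(1−X) = 0.9090 mol/dm³.
Along a PFR/batch, dC_N/dC_M = −r_N/(r_N+r_P) = −k₁/(k₁+k₂·C_M).
Integrating from C_{M0} to C_M: C_N = (0.0868/0.604)·ln[(0.0868+0.604·1.50)/(0.0868+0.604·0.909)] = 0.1437·ln(0.9928/0.6358) = 0.06403 mol/dm³.
Y_N = C_N/C_{M0} = 0.06403/1.50 = 0.0427.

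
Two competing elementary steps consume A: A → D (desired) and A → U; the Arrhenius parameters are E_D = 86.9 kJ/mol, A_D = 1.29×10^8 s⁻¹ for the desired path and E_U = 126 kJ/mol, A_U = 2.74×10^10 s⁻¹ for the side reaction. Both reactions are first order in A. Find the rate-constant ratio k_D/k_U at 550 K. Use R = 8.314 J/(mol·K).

24.3

With equal orders, S_{D/U} = k_D/k_U = (A_D/A_U)·exp[(E_U−E_D)/(RT)].
(E_U−E_D)/(RT) = (126−86.9)×10³/(8.314×550) = 39100/4573 = 8.551.
k_D/k_U = (1.29×10^8/2.74×10^10)·exp(8.551) = 0.004708 × 5171 = 24.3.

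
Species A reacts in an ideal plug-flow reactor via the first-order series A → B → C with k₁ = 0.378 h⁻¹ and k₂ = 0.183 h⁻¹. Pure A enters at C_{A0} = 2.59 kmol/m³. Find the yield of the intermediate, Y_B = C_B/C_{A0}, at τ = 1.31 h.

0.344

For first-order series with pure A initially, C_B(τ) = k₁C_{A0}/(k₂−k₁)·(e^(−k₁τ) − e^(−k₂τ)).
e^(−k₁τ) = e^(−0.378×1.31) = e^(−0.4952) = 0.6095; e^(−k₂τ) = e^(−0.2397) = 0.7868.
C_B = 0.378×2.59/(0.183−0.378) × (0.6095−0.7868) = (-5.021)×(-0.1774) = 0.8906 kmol/m³.
Y_B = C_B/C_{A0} = 0.8906/2.59 = 0.344.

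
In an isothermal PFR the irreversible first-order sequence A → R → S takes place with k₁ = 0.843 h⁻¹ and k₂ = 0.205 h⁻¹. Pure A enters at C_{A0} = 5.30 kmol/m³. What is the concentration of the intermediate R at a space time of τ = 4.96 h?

2.43 kmol/m³

The intermediate concentration in a first-order A→B→C sequence is C_R = k₁C_{A0}(e^(−k₁τ) − e^(−k₂τ))/(k₂−k₁).
e^(−k₁τ) = e^(−0.843×4.96) = e^(−4.181) = 0.01528; e^(−k₂τ) = e^(−1.017) = 0.3618.
C_R = 0.843×5.30/(0.205−0.843) × (0.01528−0.3618) = (-7.003)×(-0.3465) = 2.426 kmol/m³.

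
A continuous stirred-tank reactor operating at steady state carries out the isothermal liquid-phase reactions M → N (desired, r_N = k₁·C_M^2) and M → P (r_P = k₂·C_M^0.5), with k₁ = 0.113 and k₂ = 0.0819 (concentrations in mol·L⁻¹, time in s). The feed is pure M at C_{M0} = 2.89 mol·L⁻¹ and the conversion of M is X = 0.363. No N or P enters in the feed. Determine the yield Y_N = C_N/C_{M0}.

Exit C_M = C_{M0}(1−X) = 2.89×0.637 = 1.841 mol·L⁻¹.
Rates in a CSTR are evaluated at the outlet concentration: r_N = 0.113×1.841^2 = 0.3830, r_P = 0.0819×1.841^0.5 = 0.1111.
Fraction of consumed M going to N: r_N/(r_N+r_P) = 0.7751.
C_N = 0.7751·C_{M0}·X = 0.7751×2.89×0.363 = 0.813 mol·L⁻¹; Y_N = C_N/C_{M0} = 0.281.

0.281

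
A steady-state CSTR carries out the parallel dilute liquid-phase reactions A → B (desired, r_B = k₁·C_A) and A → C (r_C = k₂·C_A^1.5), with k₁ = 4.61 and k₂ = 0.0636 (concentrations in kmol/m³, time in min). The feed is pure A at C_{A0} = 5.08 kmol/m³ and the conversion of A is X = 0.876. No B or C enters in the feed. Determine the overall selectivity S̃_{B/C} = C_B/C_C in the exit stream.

91.3

Exit C_A = C_{A0}(1−X) = 5.08×0.124 = 0.6299 kmol/m³.
A CSTR operates uniformly at the exit composition, giving r_B = 2.904 and r_C = 0.03180 (each k·C_A^n at C_A = 0.6299).
Overall selectivity = C_B/C_C = r_Bτ/(r_Cτ) = r_B/r_C = 91.3.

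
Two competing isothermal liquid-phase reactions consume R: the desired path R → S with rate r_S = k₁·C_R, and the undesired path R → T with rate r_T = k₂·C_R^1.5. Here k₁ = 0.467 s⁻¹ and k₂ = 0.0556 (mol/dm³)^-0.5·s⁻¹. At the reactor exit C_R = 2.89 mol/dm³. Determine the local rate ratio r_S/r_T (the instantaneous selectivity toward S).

S_{S/T} = r_S/r_T = (k₁·C_R)/(k₂·C_R^1.5) = (k₁/k₂)·C_R^-0.5.
= (0.467×2.890) / (0.0556×2.890^1.5) = 1.350/0.2732 = 4.94.

4.94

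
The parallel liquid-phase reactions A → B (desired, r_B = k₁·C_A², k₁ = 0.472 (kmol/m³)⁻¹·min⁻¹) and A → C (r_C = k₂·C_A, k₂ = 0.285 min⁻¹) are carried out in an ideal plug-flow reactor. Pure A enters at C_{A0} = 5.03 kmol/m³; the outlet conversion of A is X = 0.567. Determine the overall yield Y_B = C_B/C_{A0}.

C_A = C_{A0}(1−X) = 2.178 kmol/m³.
Along a PFR/batch, dC_C/dC_A = −r_C/(r_B+r_C) = −k₂/(k₂+k₁·C_A).
Integrating from C_{A0} to C_A: C_C = (0.285/0.472)·ln[(0.285+0.472·5.03)/(0.285+0.472·2.18)] = 0.6038·ln(2.659/1.313) = 0.4261 kmol/m³.
Then C_B = (C_{A0}−C_A) − C_C = 2.852 − 0.4261 = 2.426 kmol/m³.
Y_B = C_B/C_{A0} = 2.426/5.03 = 0.482.

0.482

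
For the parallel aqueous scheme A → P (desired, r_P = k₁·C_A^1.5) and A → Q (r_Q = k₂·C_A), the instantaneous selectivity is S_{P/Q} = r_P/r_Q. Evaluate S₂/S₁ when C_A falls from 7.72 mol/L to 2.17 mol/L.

S_{P/Q} = (k₁/k₂)·C_A^0.5, so S₂/S₁ = (C_{A,2}/C_{A,1})^0.5.
= (2.17/7.72)^0.5 = (0.2811)^0.5 = 0.530.

0.530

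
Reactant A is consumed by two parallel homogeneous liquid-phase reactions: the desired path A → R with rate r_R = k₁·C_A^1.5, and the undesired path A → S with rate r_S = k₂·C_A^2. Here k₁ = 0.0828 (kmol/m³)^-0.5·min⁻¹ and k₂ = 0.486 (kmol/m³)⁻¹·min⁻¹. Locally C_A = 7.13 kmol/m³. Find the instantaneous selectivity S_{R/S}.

0.0638

S_{R/S} = r_R/r_S = (k₁·C_A^1.5)/(k₂·C_A^2) = (k₁/k₂)·C_A^-0.5.
= (0.0828×7.130^1.5) / (0.486×7.130^2) = 1.576/24.71 = 0.0638.
The undesired path is higher order in A, so low C_A (CSTR or dilute feed) favours R.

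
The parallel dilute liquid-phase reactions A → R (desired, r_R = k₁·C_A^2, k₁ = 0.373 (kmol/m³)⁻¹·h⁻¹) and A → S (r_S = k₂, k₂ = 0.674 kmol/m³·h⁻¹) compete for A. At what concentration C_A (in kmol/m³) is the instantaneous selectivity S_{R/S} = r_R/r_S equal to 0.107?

S_{R/S} = (k₁/k₂)·C_A^2 ⇒ C_A = (S·k₂/k₁)^(0.5).
= (0.107×0.674/0.373)^(0.5) = (0.1933)^(0.5) = 0.440 kmol/m³.

0.440 kmol/m³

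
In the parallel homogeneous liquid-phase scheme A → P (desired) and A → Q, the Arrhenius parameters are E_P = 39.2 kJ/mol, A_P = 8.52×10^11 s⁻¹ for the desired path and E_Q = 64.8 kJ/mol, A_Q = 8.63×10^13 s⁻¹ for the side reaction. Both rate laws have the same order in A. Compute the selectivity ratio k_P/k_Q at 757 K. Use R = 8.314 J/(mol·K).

k_P/k_Q = (A_P/A_Q)·exp[−(E_P−E_Q)/(RT)] = (A_P/A_Q)·exp[(E_Q−E_P)/(RT)].
(E_Q−E_P)/(RT) = (64.8−39.2)×10³/(8.314×757) = 25600/6294 = 4.068.
k_P/k_Q = (8.52×10^11/8.63×10^13)·exp(4.068) = 0.009873 × 58.41 = 0.577.

0.577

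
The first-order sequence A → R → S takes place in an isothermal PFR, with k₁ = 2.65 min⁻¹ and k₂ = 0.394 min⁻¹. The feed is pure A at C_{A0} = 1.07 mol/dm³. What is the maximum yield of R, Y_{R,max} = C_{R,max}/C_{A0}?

0.717

For a first-order series the maximum intermediate yield is C_{R,max}/C_{A0} = (k₁/k₂)^[k₂/(k₂−k₁)].
= (2.65/0.394)^(0.394/(0.394−2.65)) = (6.726)^(-0.1746) = 0.7169.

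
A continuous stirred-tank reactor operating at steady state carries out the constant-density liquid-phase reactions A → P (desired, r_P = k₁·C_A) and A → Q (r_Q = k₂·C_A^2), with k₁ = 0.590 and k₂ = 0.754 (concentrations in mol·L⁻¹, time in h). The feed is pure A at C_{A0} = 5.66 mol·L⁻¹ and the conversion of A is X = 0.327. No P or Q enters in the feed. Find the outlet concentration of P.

0.315 mol·L⁻¹

Exit C_A = C_{A0}(1−X) = 5.66×0.673 = 3.809 mol·L⁻¹.
A CSTR operates uniformly at the exit composition, giving r_P = 2.247 and r_Q = 10.94 (each k·C_A^n at C_A = 3.809).
Fraction of consumed A going to P: r_P/(r_P+r_Q) = 0.1704.
C_P = 0.1704·C_{A0}·X = 0.1704×5.66×0.327 = 0.315 mol·L⁻¹.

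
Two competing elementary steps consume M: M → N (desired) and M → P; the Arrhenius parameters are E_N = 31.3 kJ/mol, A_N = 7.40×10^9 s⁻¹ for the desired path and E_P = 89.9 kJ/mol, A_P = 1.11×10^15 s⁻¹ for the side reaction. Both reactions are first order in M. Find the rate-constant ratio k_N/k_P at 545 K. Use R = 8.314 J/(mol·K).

2.76

Since both paths have the same order in M, the concentration cancels and S_{N/P} = k_N/k_P = (A_N/A_P)·exp[(E_P−E_N)/(RT)].
(E_P−E_N)/(RT) = (89.9−31.3)×10³/(8.314×545) = 58600/4531 = 12.93.
k_N/k_P = (7.40×10^9/1.11×10^15)·exp(12.93) = 6.667×10^-6 × 4.136×10^5 = 2.76.
Since E_N < E_P, lowering the temperature improves selectivity toward N.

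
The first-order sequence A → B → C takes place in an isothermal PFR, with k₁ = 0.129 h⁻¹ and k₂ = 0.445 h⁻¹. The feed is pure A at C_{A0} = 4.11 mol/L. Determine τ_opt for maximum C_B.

3.92 h

The intermediate peaks when r₁ = r₂, i.e. k₁e^(−k₁τ) = k₂e^(−k₂τ), giving τ_opt = ln(k₂/k₁)/(k₂−k₁).
= ln(0.445/0.129)/(0.445−0.129) = ln(3.450)/0.3160 = 1.238/0.3160 = 3.92 h.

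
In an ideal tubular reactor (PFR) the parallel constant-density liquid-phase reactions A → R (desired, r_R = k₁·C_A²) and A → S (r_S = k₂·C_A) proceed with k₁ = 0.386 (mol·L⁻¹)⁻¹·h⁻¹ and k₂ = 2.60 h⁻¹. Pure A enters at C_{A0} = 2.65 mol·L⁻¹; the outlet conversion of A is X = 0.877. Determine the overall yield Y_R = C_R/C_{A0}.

C_A = C_{A0}(1−X) = 0.3259 mol·L⁻¹.
Along a PFR/batch, dC_S/dC_A = −r_S/(r_R+r_S) = −k₂/(k₂+k₁·C_A).
Integrating from C_{A0} to C_A: C_S = (2.60/0.386)·ln[(2.60+0.386·2.65)/(2.60+0.386·0.326)] = 6.736·ln(3.623/2.726) = 1.916 mol·L⁻¹.
Then C_R = (C_{A0}−C_A) − C_S = 2.324 − 1.916 = 0.4077 mol·L⁻¹.
Y_R = C_R/C_{A0} = 0.4077/2.65 = 0.154.

0.154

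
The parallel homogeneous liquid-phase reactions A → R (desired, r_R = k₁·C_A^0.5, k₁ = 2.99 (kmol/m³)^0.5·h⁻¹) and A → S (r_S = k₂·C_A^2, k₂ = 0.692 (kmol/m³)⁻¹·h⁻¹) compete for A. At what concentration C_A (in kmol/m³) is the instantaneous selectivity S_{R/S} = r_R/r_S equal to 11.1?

0.533 kmol/m³

S_{R/S} = (k₁/k₂)·C_A^-1.5 ⇒ C_A = (S·k₂/k₁)^(1/(-1.5)).
= (11.1×0.692/2.99)^(-0.6667) = (2.569)^(-0.6667) = 0.533 kmol/m³.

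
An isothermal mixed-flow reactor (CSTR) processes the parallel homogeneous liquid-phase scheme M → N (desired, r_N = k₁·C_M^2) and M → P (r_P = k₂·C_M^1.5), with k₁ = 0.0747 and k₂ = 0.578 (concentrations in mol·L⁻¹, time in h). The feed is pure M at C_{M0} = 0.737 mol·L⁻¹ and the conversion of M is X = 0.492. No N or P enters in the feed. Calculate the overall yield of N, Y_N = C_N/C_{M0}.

Exit C_M = C_{M0}(1−X) = 0.737×0.508 = 0.3744 mol·L⁻¹.
A CSTR operates uniformly at the exit composition, giving r_N = 0.01047 and r_P = 0.1324 (each k·C_M^n at C_M = 0.3744).
Fraction of consumed M going to N: r_N/(r_N+r_P) = 0.07328.
C_N = 0.07328·C_{M0}·X = 0.07328×0.737×0.492 = 0.0266 mol·L⁻¹; Y_N = C_N/C_{M0} = 0.0361.

0.0361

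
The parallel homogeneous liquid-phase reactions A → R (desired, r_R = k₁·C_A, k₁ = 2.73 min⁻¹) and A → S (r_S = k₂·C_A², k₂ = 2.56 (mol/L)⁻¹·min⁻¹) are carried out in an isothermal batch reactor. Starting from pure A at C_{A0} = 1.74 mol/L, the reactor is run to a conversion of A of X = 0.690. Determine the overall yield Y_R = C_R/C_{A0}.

C_A = C_{A0}(1−X) = 0.5394 mol/L.
Along a PFR/batch, dC_R/dC_A = −r_R/(r_R+r_S) = −k₁/(k₁+k₂·C_A).
Integrating from C_{A0} to C_A: C_R = (2.73/2.56)·ln[(2.73+2.56·1.74)/(2.73+2.56·0.539)] = 1.066·ln(7.184/4.111) = 0.5954 mol/L.
Y_R = C_R/C_{A0} = 0.5954/1.74 = 0.342.

0.342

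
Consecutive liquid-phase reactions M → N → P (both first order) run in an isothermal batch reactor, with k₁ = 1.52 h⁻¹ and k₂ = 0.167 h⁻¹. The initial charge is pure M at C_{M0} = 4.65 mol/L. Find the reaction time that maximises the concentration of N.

For first-order series the maximum of C_N occurs at t_opt = ln(k₂/k₁)/(k₂−k₁).
= ln(0.167/1.52)/(0.167−1.52) = ln(0.1099)/-1.353 = -2.208/-1.353 = 1.63 h.

1.63 h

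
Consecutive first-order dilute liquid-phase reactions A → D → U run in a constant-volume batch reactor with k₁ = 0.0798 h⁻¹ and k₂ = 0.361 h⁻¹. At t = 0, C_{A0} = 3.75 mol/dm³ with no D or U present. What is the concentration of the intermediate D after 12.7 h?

0.375 mol/dm³

Solving the coupled first-order balances gives C_D(t) = [k₁/(k₂−k₁)]·C_{A0}·(e^(−k₁t) − e^(−k₂t)).
e^(−k₁t) = e^(−0.0798×12.7) = e^(−1.013) = 0.3630; e^(−k₂t) = e^(−4.585) = 0.01021.
C_D = 0.0798×3.75/(0.361−0.0798) × (0.3630−0.01021) = 1.064×0.3528 = 0.3754 mol/dm³.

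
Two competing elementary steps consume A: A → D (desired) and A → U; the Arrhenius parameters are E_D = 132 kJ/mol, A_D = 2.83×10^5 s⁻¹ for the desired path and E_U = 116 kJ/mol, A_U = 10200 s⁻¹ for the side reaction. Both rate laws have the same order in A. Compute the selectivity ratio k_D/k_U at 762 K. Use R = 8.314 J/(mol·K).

With equal orders, S_{D/U} = k_D/k_U = (A_D/A_U)·exp[(E_U−E_D)/(RT)].
(E_U−E_D)/(RT) = (116−132)×10³/(8.314×762) = -16000/6335 = -2.526.
k_D/k_U = (2.83×10^5/10200)·exp(-2.526) = 27.75 × 0.08001 = 2.22.

2.22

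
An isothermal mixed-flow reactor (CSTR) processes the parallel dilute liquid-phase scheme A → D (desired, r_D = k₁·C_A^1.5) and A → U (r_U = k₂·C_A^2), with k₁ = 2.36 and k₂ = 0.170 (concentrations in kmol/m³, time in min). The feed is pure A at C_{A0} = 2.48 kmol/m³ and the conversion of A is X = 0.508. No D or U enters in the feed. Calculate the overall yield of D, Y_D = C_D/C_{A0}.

Exit C_A = C_{A0}(1−X) = 2.48×0.492 = 1.220 kmol/m³.
Rates in a CSTR are evaluated at the outlet concentration: r_D = 2.36×1.220^1.5 = 3.181, r_U = 0.170×1.220^2 = 0.2531.
Fraction of consumed A going to D: r_D/(r_D+r_U) = 0.9263.
C_D = 0.9263·C_{A0}·X = 0.9263×2.48×0.508 = 1.17 kmol/m³; Y_D = C_D/C_{A0} = 0.471.

0.471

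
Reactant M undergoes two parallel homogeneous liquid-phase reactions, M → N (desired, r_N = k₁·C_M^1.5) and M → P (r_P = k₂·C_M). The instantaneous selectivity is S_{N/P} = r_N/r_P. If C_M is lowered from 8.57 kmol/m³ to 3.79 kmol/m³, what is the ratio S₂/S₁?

0.665

S_{N/P} = (k₁/k₂)·C_M^0.5, so S₂/S₁ = (C_{M,2}/C_{M,1})^0.5.
= (3.79/8.57)^0.5 = (0.4422)^0.5 = 0.665.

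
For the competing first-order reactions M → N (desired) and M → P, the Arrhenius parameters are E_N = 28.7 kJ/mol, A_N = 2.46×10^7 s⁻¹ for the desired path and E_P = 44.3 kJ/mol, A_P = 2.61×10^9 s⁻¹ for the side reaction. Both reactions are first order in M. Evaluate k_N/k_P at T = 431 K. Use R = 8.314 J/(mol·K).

k_N/k_P = (A_N/A_P)·exp[−(E_N−E_P)/(RT)] = (A_N/A_P)·exp[(E_P−E_N)/(RT)].
(E_P−E_N)/(RT) = (44.3−28.7)×10³/(8.314×431) = 15600/3583 = 4.353.
k_N/k_P = (2.46×10^7/2.61×10^9)·exp(4.353) = 0.009425 × 77.75 = 0.733.
Since E_N < E_P, lowering the temperature improves selectivity toward N.

0.733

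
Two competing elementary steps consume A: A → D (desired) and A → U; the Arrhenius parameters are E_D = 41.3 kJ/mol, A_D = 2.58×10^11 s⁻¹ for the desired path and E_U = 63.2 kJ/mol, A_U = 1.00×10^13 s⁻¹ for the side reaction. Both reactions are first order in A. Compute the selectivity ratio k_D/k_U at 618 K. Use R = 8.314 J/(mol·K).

1.83

With equal orders, S_{D/U} = k_D/k_U = (A_D/A_U)·exp[(E_U−E_D)/(RT)].
(E_U−E_D)/(RT) = (63.2−41.3)×10³/(8.314×618) = 21900/5138 = 4.262.
k_D/k_U = (2.58×10^11/1.00×10^13)·exp(4.262) = 0.02580 × 70.97 = 1.83.
Since E_D < E_U, lowering the temperature improves selectivity toward D.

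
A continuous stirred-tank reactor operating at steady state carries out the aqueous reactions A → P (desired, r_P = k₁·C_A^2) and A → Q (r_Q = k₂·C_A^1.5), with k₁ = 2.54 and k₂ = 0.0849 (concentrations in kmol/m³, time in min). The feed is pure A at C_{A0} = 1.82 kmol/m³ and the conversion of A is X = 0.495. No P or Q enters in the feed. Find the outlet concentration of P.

0.871 kmol/m³

Exit C_A = C_{A0}(1−X) = 1.82×0.505 = 0.9191 kmol/m³.
A CSTR operates uniformly at the exit composition, giving r_P = 2.146 and r_Q = 0.07481 (each k·C_A^n at C_A = 0.9191).
Fraction of consumed A going to P: r_P/(r_P+r_Q) = 0.9663.
C_P = 0.9663·C_{A0}·X = 0.9663×1.82×0.495 = 0.871 kmol/m³.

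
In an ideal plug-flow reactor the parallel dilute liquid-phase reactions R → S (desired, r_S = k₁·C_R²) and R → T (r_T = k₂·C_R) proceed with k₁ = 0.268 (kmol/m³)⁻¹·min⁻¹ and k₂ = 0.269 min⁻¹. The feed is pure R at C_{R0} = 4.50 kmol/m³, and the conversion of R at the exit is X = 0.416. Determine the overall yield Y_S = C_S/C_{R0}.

C_R = C_{R0}(1−X) = 2.628 kmol/m³.
Along a PFR/batch, dC_T/dC_R = −r_T/(r_S+r_T) = −k₂/(k₂+k₁·C_R).
Integrating from C_{R0} to C_R: C_T = (0.269/0.268)·ln[(0.269+0.268·4.50)/(0.269+0.268·2.63)] = 1.004·ln(1.475/0.9733) = 0.4173 kmol/m³.
Then C_S = (C_{R0}−C_R) − C_T = 1.872 − 0.4173 = 1.455 kmol/m³.
Y_S = C_S/C_{R0} = 1.455/4.50 = 0.323.

0.323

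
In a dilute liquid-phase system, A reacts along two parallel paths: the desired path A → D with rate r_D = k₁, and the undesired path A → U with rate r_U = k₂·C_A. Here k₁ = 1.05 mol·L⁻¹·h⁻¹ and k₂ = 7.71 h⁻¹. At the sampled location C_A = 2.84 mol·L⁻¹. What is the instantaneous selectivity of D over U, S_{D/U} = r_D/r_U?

0.0480

S_{D/U} = r_D/r_U = (k₁)/(k₂·C_A) = (k₁/k₂)·C_A⁻¹.
= (1.05) / (7.71×2.840) = 1.050/21.90 = 0.0480.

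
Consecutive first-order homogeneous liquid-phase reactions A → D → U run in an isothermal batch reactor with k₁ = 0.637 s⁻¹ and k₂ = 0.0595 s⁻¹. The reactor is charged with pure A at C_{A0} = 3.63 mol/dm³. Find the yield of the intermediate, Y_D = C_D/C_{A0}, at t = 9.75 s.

0.615

Solving the coupled first-order balances gives C_D(t) = [k₁/(k₂−k₁)]·C_{A0}·(e^(−k₁t) − e^(−k₂t)).
e^(−k₁t) = e^(−0.637×9.75) = e^(−6.211) = 0.002008; e^(−k₂t) = e^(−0.5801) = 0.5598.
C_D = 0.637×3.63/(0.0595−0.637) × (0.002008−0.5598) = (-4.004)×(-0.5578) = 2.234 mol/dm³.
Y_D = C_D/C_{A0} = 2.234/3.63 = 0.615.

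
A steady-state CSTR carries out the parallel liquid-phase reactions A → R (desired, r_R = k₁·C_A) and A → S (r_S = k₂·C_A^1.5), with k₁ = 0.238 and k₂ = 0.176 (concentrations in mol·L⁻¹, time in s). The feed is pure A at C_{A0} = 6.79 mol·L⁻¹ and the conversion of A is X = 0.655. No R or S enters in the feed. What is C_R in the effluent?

Exit C_A = C_{A0}(1−X) = 6.79×0.345 = 2.343 mol·L⁻¹.
In a CSTR the entire volume is at exit conditions, so r_R = 0.238×2.343 = 0.5575 and r_S = 0.176×2.343^1.5 = 0.6310.
Fraction of consumed A going to R: r_R/(r_R+r_S) = 0.4691.
C_R = 0.4691·C_{A0}·X = 0.4691×6.79×0.655 = 2.09 mol·L⁻¹.

2.09 mol·L⁻¹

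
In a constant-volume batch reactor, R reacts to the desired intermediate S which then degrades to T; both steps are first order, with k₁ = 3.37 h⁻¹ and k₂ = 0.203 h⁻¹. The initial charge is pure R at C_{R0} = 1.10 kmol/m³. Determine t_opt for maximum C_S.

0.887 h

The intermediate peaks when r₁ = r₂, i.e. k₁e^(−k₁t) = k₂e^(−k₂t), giving t_opt = ln(k₂/k₁)/(k₂−k₁).
= ln(0.203/3.37)/(0.203−3.37) = ln(0.06024)/-3.167 = -2.809/-3.167 = 0.887 h.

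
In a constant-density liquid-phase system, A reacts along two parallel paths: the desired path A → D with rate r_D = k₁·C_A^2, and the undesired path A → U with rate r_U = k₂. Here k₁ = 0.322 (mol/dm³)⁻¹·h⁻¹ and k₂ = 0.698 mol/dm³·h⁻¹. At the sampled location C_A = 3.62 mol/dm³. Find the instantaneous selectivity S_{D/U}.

6.05

S_{D/U} = r_D/r_U = (k₁·C_A^2)/(k₂) = (k₁/k₂)·C_A^2.
= (0.322×3.620^2) / (0.698) = 4.220/0.6980 = 6.05.
Since the desired path is higher order in A, keeping C_A high (PFR or concentrated feed) favours D.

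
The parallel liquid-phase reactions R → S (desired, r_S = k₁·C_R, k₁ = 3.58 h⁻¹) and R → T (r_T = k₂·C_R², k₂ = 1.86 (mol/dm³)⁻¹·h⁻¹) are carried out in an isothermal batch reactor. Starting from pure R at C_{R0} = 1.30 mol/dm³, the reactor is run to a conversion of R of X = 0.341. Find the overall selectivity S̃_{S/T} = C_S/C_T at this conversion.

C_R = C_{R0}(1−X) = 0.8567 mol/dm³.
Along a PFR/batch, dC_S/dC_R = −r_S/(r_S+r_T) = −k₁/(k₁+k₂·C_R).
Integrating from C_{R0} to C_R: C_S = (3.58/1.86)·ln[(3.58+1.86·1.30)/(3.58+1.86·0.857)] = 1.925·ln(5.998/5.173) = 0.2846 mol/dm³.
C_T = (C_{R0}−C_R)−C_S = 0.1587 mol/dm³; S̃_{S/T} = 0.2846/0.1587 = 1.79.

1.79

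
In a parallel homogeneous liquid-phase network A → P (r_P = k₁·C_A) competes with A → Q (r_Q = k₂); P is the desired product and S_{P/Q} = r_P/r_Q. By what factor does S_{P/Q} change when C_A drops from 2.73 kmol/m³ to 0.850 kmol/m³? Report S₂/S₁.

S_{P/Q} = (k₁/k₂)·C_A, so S₂/S₁ = (C_{A,2}/C_{A,1}).
= 0.850/2.73 = 0.311.

0.311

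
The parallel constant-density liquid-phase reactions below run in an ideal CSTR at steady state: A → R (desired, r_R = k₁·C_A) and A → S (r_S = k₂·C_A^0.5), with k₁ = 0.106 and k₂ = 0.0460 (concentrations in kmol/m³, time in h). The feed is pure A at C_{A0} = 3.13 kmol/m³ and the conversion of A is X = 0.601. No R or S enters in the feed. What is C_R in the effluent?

Exit C_A = C_{A0}(1−X) = 3.13×0.399 = 1.249 kmol/m³.
Rates in a CSTR are evaluated at the outlet concentration: r_R = 0.106×1.249 = 0.1324, r_S = 0.0460×1.249^0.5 = 0.05141.
Fraction of consumed A going to R: r_R/(r_R+r_S) = 0.7203.
C_R = 0.7203·C_{A0}·X = 0.7203×3.13×0.601 = 1.35 kmol/m³.

1.35 kmol/m³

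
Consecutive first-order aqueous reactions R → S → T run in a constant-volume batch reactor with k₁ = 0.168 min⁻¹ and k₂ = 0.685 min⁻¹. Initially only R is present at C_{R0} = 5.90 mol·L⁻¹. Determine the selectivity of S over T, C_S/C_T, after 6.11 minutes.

For first-order series with pure R initially, C_S(t) = k₁C_{R0}/(k₂−k₁)·(e^(−k₁t) − e^(−k₂t)).
e^(−k₁t) = e^(−0.168×6.11) = e^(−1.026) = 0.3583; e^(−k₂t) = e^(−4.185) = 0.01522.
C_S = 0.168×5.90/(0.685−0.168) × (0.3583−0.01522) = 1.917×0.3430 = 0.6577 mol·L⁻¹.
C_R = C_{R0}e^(−k₁t) = 2.114 mol·L⁻¹, so C_T = C_{R0}−C_R−C_S = 3.129 mol·L⁻¹; C_S/C_T = 0.210.

0.210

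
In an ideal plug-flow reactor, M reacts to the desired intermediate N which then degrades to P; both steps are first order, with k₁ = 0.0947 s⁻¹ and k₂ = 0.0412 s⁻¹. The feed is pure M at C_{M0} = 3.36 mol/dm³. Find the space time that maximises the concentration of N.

For first-order series the maximum of C_N occurs at τ_opt = ln(k₂/k₁)/(k₂−k₁).
= ln(0.0412/0.0947)/(0.0412−0.0947) = ln(0.4351)/-0.05350 = -0.8323/-0.05350 = 15.6 s.

15.6 s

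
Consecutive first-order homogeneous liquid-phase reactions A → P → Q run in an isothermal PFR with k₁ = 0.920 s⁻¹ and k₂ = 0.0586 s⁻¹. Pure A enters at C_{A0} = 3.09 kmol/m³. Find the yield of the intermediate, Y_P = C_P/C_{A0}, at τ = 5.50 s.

For first-order series with pure A initially, C_P(τ) = k₁C_{A0}/(k₂−k₁)·(e^(−k₁τ) − e^(−k₂τ)).
e^(−k₁τ) = e^(−0.920×5.50) = e^(−5.060) = 0.006346; e^(−k₂τ) = e^(−0.3223) = 0.7245.
C_P = 0.920×3.09/(0.0586−0.920) × (0.006346−0.7245) = (-3.300)×(-0.7181) = 2.370 kmol/m³.
Y_P = C_P/C_{A0} = 2.370/3.09 = 0.767.

0.767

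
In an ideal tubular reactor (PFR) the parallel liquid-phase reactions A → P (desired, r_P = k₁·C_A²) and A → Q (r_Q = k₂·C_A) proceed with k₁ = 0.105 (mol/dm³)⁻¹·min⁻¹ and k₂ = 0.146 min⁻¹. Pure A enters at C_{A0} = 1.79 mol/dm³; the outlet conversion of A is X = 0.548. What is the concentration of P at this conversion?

C_A = C_{A0}(1−X) = 0.8091 mol/dm³.
Along a PFR/batch, dC_Q/dC_A = −r_Q/(r_P+r_Q) = −k₂/(k₂+k₁·C_A).
Integrating from C_{A0} to C_A: C_Q = (0.146/0.105)·ln[(0.146+0.105·1.79)/(0.146+0.105·0.809)] = 1.390·ln(0.3339/0.2310) = 0.5128 mol/dm³.
Then C_P = (C_{A0}−C_A) − C_Q = 0.9809 − 0.5128 = 0.4681 mol/dm³.

0.468 mol/dm³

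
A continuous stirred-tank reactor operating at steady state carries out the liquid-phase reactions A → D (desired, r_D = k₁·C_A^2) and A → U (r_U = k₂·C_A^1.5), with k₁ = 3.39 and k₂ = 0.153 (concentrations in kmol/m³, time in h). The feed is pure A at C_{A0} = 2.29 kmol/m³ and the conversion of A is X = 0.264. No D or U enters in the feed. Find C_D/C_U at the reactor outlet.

Exit C_A = C_{A0}(1−X) = 2.29×0.736 = 1.685 kmol/m³.
A CSTR operates uniformly at the exit composition, giving r_D = 9.630 and r_U = 0.3348 (each k·C_A^n at C_A = 1.685).
Overall selectivity = C_D/C_U = r_Dτ/(r_Uτ) = r_D/r_U = 28.8.

28.8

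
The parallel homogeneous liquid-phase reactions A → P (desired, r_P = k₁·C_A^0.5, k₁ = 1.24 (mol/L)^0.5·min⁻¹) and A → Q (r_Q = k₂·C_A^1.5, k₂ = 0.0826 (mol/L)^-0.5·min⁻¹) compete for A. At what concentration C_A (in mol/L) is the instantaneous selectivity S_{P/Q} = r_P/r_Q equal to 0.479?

31.3 mol/L

S_{P/Q} = (k₁/k₂)·C_A⁻¹ ⇒ C_A = (S·k₂/k₁)^(-1).
= (0.479×0.0826/1.24)^(-1) = (0.03191)^(-1) = 31.3 mol/L.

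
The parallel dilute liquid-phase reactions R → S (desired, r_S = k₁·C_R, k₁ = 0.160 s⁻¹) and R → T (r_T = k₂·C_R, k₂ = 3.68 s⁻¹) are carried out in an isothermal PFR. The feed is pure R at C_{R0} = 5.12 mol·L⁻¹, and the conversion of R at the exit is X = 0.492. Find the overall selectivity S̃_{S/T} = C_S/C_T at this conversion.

0.0435

C_R = C_{R0}(1−X) = 2.601 mol·L⁻¹.
Both paths are first order in R, so the instantaneous fraction to S is constant: dC_S/d(−C_R) = k₁/(k₁+k₂) = 0.04167.
C_S = 0.04167·(C_{R0}−C_R) = 0.04167×2.519 = 0.105 mol·L⁻¹.
C_T = (C_{R0}−C_R)−C_S = 2.414 mol·L⁻¹; S̃_{S/T} = 0.1050/2.414 = 0.0435.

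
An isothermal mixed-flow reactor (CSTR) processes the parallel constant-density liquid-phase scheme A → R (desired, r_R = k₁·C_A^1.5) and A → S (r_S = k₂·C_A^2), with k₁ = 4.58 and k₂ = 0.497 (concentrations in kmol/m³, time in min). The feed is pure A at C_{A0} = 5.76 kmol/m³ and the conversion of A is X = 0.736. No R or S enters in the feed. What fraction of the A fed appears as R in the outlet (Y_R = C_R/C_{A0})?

0.649

Exit C_A = C_{A0}(1−X) = 5.76×0.264 = 1.521 kmol/m³.
Rates in a CSTR are evaluated at the outlet concentration: r_R = 4.58×1.521^1.5 = 8.588, r_S = 0.497×1.521^2 = 1.149.
Fraction of consumed A going to R: r_R/(r_R+r_S) = 0.8820.
C_R = 0.8820·C_{A0}·X = 0.8820×5.76×0.736 = 3.74 kmol/m³; Y_R = C_R/C_{A0} = 0.649.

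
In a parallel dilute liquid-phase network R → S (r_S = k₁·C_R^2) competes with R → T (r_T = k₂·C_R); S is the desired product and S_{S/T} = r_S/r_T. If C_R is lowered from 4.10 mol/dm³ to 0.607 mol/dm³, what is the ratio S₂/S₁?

0.148

S_{S/T} = (k₁/k₂)·C_R, so S₂/S₁ = (C_{R,2}/C_{R,1}).
= 0.607/4.10 = 0.148.
Selectivity toward S falls as C_R falls — high-concentration operation is favoured.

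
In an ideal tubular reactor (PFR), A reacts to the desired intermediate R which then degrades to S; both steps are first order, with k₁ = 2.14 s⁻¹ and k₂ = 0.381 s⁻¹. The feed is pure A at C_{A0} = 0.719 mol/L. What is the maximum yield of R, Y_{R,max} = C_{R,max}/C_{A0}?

At the optimum, C_{R,max}/C_{A0} = (k₁/k₂)^[k₂/(k₂−k₁)].
= (2.14/0.381)^(0.381/(0.381−2.14)) = (5.617)^(-0.2166) = 0.6881.

0.688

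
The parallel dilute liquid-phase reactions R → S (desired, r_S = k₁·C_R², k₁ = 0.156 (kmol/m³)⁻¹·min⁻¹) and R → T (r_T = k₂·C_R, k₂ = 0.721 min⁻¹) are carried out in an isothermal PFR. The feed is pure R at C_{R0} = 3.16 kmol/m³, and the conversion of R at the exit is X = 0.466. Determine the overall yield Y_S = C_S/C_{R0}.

0.159

C_R = C_{R0}(1−X) = 1.687 kmol/m³.
Along a PFR/batch, dC_T/dC_R = −r_T/(r_S+r_T) = −k₂/(k₂+k₁·C_R).
Integrating from C_{R0} to C_R: C_T = (0.721/0.156)·ln[(0.721+0.156·3.16)/(0.721+0.156·1.69)] = 4.622·ln(1.214/0.9842) = 0.9695 kmol/m³.
Then C_S = (C_{R0}−C_R) − C_T = 1.473 − 0.9695 = 0.5030 kmol/m³.
Y_S = C_S/C_{R0} = 0.5030/3.16 = 0.159.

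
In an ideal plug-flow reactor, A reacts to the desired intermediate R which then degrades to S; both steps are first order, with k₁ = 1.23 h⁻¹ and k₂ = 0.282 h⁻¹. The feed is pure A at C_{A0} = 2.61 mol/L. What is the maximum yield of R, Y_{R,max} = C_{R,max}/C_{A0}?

At the optimum, C_{R,max}/C_{A0} = (k₁/k₂)^[k₂/(k₂−k₁)].
= (1.23/0.282)^(0.282/(0.282−1.23)) = (4.362)^(-0.2975) = 0.6452.

0.645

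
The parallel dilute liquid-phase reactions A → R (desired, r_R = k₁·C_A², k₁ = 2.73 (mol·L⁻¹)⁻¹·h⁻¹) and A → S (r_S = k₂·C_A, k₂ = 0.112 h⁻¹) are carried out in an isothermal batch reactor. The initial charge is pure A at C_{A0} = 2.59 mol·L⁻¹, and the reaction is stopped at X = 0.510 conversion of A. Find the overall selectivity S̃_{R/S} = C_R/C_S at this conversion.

C_A = C_{A0}(1−X) = 1.269 mol·L⁻¹.
Along a PFR/batch, dC_S/dC_A = −r_S/(r_R+r_S) = −k₂/(k₂+k₁·C_A).
Integrating from C_{A0} to C_A: C_S = (0.112/2.73)·ln[(0.112+2.73·2.59)/(0.112+2.73·1.27)] = 0.04103·ln(7.183/3.577) = 0.02861 mol·L⁻¹.
Then C_R = (C_{A0}−C_A) − C_S = 1.321 − 0.02861 = 1.292 mol·L⁻¹.
S̃_{R/S} = C_R/C_S = 1.292/0.02861 = 45.2.

45.2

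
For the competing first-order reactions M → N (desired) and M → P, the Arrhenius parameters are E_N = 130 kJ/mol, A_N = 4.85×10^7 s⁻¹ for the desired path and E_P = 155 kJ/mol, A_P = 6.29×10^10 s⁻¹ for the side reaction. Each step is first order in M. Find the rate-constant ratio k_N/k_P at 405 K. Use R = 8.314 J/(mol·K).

1.29

k_N/k_P = (A_N/A_P)·exp[−(E_N−E_P)/(RT)] = (A_N/A_P)·exp[(E_P−E_N)/(RT)].
(E_P−E_N)/(RT) = (155−130)×10³/(8.314×405) = 25000/3367 = 7.425.
k_N/k_P = (4.85×10^7/6.29×10^10)·exp(7.425) = 7.711×10^-4 × 1677 = 1.29.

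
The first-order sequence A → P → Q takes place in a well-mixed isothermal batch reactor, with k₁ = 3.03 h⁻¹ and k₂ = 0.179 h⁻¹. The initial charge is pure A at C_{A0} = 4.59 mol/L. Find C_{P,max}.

3.84 mol/L

For a first-order series the maximum intermediate yield is C_{P,max}/C_{A0} = (k₁/k₂)^[k₂/(k₂−k₁)].
= (3.03/0.179)^(0.179/(0.179−3.03)) = (16.93)^(-0.06278) = 0.8373.
C_{P,max} = 0.8373×4.59 = 3.84 mol/L.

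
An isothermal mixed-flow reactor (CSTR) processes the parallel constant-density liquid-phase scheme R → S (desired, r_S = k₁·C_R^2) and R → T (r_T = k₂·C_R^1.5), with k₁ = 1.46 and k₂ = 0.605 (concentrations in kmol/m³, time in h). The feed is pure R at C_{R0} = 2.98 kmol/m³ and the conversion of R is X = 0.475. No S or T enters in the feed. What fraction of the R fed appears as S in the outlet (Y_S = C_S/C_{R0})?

0.357

Exit C_R = C_{R0}(1−X) = 2.98×0.525 = 1.565 kmol/m³.
In a CSTR the entire volume is at exit conditions, so r_S = 1.46×1.565^2 = 3.574 and r_T = 0.605×1.565^1.5 = 1.184.
Fraction of consumed R going to S: r_S/(r_S+r_T) = 0.7511.
C_S = 0.7511·C_{R0}·X = 0.7511×2.98×0.475 = 1.06 kmol/m³; Y_S = C_S/C_{R0} = 0.357.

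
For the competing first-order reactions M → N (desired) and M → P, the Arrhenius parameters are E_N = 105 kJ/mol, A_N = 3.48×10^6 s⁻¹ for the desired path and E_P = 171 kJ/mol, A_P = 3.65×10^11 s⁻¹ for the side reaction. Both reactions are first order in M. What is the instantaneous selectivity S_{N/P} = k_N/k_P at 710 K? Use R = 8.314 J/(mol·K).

Since both paths have the same order in M, the concentration cancels and S_{N/P} = k_N/k_P = (A_N/A_P)·exp[(E_P−E_N)/(RT)].
(E_P−E_N)/(RT) = (171−105)×10³/(8.314×710) = 66000/5903 = 11.18.
k_N/k_P = (3.48×10^6/3.65×10^11)·exp(11.18) = 9.534×10^-6 × 71745 = 0.684.
Since E_N < E_P, lowering the temperature improves selectivity toward N.

0.684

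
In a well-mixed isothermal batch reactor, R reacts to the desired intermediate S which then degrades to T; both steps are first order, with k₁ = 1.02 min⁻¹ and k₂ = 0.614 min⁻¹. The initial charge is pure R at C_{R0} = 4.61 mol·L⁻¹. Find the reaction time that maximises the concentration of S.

1.25 min

For first-order series the maximum of C_S occurs at t_opt = ln(k₂/k₁)/(k₂−k₁).
= ln(0.614/1.02)/(0.614−1.02) = ln(0.6020)/-0.4060 = -0.5076/-0.4060 = 1.25 min.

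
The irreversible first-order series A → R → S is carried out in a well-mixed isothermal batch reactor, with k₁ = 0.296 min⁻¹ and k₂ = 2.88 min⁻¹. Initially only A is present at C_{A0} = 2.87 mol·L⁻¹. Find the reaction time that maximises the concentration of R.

0.880 min

Setting dC_R/dt = 0 gives t_opt = ln(k₂/k₁)/(k₂−k₁).
= ln(2.88/0.296)/(2.88−0.296) = ln(9.730)/2.584 = 2.275/2.584 = 0.880 min.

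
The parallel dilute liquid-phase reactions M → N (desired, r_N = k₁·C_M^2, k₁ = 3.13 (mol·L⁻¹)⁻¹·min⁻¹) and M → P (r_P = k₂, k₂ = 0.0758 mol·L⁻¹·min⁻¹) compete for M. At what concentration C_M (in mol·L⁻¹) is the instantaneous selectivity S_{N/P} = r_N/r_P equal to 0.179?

S_{N/P} = (k₁/k₂)·C_M^2 ⇒ C_M = (S·k₂/k₁)^(0.5).
= (0.179×0.0758/3.13)^(0.5) = (0.004335)^(0.5) = 0.0658 mol·L⁻¹.

0.0658 mol·L⁻¹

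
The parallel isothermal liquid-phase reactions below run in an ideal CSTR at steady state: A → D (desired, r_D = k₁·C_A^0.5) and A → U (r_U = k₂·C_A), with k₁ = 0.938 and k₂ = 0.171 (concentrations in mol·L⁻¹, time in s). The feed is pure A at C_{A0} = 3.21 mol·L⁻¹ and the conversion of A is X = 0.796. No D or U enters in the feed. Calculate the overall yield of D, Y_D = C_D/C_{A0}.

Exit C_A = C_{A0}(1−X) = 3.21×0.204 = 0.6548 mol·L⁻¹.
In a CSTR the entire volume is at exit conditions, so r_D = 0.938×0.6548^0.5 = 0.7591 and r_U = 0.171×0.6548 = 0.1120.
Fraction of consumed A going to D: r_D/(r_D+r_U) = 0.8714.
C_D = 0.8714·C_{A0}·X = 0.8714×3.21×0.796 = 2.23 mol·L⁻¹; Y_D = C_D/C_{A0} = 0.694.

0.694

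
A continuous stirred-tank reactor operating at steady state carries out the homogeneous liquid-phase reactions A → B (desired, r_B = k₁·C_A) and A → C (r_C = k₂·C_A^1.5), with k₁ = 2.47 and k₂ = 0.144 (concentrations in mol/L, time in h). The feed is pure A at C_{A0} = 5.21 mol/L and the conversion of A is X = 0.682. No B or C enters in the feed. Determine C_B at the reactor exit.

3.31 mol/L

Exit C_A = C_{A0}(1−X) = 5.21×0.318 = 1.657 mol/L.
In a CSTR the entire volume is at exit conditions, so r_B = 2.47×1.657 = 4.092 and r_C = 0.144×1.657^1.5 = 0.3071.
Fraction of consumed A going to B: r_B/(r_B+r_C) = 0.9302.
C_B = 0.9302·C_{A0}·X = 0.9302×5.21×0.682 = 3.31 mol/L.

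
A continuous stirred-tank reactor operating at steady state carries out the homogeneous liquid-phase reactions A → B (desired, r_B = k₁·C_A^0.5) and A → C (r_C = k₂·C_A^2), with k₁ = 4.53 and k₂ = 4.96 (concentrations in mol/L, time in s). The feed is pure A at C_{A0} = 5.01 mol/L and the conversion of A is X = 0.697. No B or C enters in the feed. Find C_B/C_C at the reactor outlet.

0.488

Exit C_A = C_{A0}(1−X) = 5.01×0.303 = 1.518 mol/L.
Rates in a CSTR are evaluated at the outlet concentration: r_B = 4.53×1.518^0.5 = 5.581, r_C = 4.96×1.518^2 = 11.43.
Overall selectivity = C_B/C_C = r_Bτ/(r_Cτ) = r_B/r_C = 0.488.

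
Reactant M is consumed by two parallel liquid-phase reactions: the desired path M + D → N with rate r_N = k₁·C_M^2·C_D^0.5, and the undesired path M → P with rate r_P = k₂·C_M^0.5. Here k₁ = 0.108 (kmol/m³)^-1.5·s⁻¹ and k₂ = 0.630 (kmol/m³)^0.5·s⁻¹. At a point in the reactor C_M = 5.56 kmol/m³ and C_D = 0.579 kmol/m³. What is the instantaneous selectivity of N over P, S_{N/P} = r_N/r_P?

1.71

S_{N/P} = r_N/r_P = (k₁·C_M^2·C_D^0.5)/(k₂·C_M^0.5) = (k₁/k₂)·C_M^1.5·C_D^0.5.
= (0.108×5.560^2×0.5790^0.5) / (0.630×5.560^0.5) = 2.540/1.486 = 1.71.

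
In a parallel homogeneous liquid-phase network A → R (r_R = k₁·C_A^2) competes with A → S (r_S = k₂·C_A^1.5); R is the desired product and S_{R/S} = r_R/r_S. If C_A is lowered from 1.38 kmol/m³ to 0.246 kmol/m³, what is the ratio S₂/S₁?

0.422

S_{R/S} = (k₁/k₂)·C_A^0.5, so S₂/S₁ = (C_{A,2}/C_{A,1})^0.5.
= (0.246/1.38)^0.5 = (0.1783)^0.5 = 0.422.
Selectivity toward R falls as C_A falls — high-concentration operation is favoured.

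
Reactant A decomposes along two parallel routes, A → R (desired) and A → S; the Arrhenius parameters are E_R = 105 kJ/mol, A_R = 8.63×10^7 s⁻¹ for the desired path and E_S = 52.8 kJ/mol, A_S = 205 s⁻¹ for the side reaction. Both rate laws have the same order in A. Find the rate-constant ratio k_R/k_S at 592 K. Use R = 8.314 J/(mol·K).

Since both paths have the same order in A, the concentration cancels and S_{R/S} = k_R/k_S = (A_R/A_S)·exp[(E_S−E_R)/(RT)].
(E_S−E_R)/(RT) = (52.8−105)×10³/(8.314×592) = -52200/4922 = -10.61.
k_R/k_S = (8.63×10^7/205)·exp(-10.61) = 4.210×10^5 × 2.477×10^-5 = 10.4.
Since E_R > E_S, raising the temperature improves selectivity toward R.

10.4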